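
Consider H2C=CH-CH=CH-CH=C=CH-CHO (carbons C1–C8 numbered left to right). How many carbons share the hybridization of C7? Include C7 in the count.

7

C7 is sp2 (one π bond).
C1: sp2 ✓
C2: sp2 ✓
C3: sp2 ✓
C4: sp2 ✓
C5: sp2 ✓
C6: sp
C7: sp2 ✓
C8: sp2 ✓
7 carbons are sp2.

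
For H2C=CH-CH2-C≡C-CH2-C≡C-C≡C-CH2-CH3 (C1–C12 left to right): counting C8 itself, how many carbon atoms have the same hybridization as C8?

6

C8 is sp (two π bonds).
C1: sp2
C2: sp2
C3: sp3
C4: sp ✓
C5: sp ✓
C6: sp3
C7: sp ✓
C8: sp ✓
C9: sp ✓
C10: sp ✓
C11: sp3
C12: sp3
6 carbons are sp.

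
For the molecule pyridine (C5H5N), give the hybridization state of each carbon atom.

Each carbon atom is sp2: 3 σ bonds, plus one π bond, 3 electron-density regions.

sp2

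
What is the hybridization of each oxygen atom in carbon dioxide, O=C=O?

One σ bond + two lone pairs = steric number 3 → sp2.

sp2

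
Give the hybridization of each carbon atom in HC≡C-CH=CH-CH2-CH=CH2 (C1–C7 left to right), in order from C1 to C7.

C1 sp, C2 sp, C3 sp2, C4 sp2, C5 sp3, C6 sp2, C7 sp2

C1 — 2 σ bonds, plus two π bonds. Steric number 2, so sp.
C2 (2 σ bonds, plus two π bonds) has steric number 2: sp.
C3 is sp2: 3 σ bonds, plus one π bond, 3 electron-density regions.
C4 is sp2: 3 σ bonds, plus one π bond, 3 electron-density regions.
C5: 4 σ bonds — 4 electron domains, sp3.
C6 — 3 σ bonds, plus one π bond. Steric number 3, so sp2.
C7 has 3 σ bonds, plus one π bond: steric number 3 → sp2.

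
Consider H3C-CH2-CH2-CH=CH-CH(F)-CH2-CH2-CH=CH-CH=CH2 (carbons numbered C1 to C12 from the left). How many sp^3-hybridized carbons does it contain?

6

C1: sp3 ✓
C2: sp3 ✓
C3: sp3 ✓
C4: sp2
C5: sp2
C6: sp3 ✓
C7: sp3 ✓
C8: sp3 ✓
C9: sp2
C10: sp2
C11: sp2
C12: sp2
C1, C2, C3, C6, C7, C8 → 6 sp3 carbons.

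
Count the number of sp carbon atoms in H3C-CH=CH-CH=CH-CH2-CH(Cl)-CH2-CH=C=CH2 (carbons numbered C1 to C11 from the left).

1

C1: sp3
C2: sp2
C3: sp2
C4: sp2
C5: sp2
C6: sp3
C7: sp3
C8: sp3
C9: sp2
C10: sp ✓
C11: sp2
C10 → 1 sp carbon.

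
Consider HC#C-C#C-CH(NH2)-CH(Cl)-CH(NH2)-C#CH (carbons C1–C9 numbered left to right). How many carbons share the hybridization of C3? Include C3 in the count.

6

C3 is sp (two π bonds).
C1: sp ✓
C2: sp ✓
C3: sp ✓
C4: sp ✓
C5: sp3
C6: sp3
C7: sp3
C8: sp ✓
C9: sp ✓
6 carbons are sp.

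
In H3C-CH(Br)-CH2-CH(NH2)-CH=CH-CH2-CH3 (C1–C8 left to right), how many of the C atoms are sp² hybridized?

C1: sp3
C2: sp3
C3: sp3
C4: sp3
C5: sp2 ✓
C6: sp2 ✓
C7: sp3
C8: sp3
C5, C6 → 2 sp2 carbons.

2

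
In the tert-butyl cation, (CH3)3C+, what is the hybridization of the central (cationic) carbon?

sp2

Three σ bonds and an empty p orbital; no lone pair → steric number 3 → sp2 and planar.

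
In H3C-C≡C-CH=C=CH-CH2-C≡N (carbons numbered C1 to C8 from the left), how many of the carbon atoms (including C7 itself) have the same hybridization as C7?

2

C7 is sp3 (only σ bonds).
C1: sp3 ✓
C2: sp
C3: sp
C4: sp2
C5: sp
C6: sp2
C7: sp3 ✓
C8: sp
2 carbons are sp3.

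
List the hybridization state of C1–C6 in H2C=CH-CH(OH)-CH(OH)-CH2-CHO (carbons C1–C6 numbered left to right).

C1 is sp2: 3 σ bonds, plus one π bond, 3 electron-density regions.
C2 is sp2: 3 σ bonds, plus one π bond, 3 electron-density regions.
C3: 4 σ bonds; 4 regions of electron density → sp3.
C4 is sp3: 4 σ bonds, 4 electron-density regions.
C5 (4 σ bonds) has steric number 4: sp3.
C6 is sp2: 3 σ bonds, plus one π bond, 3 electron-density regions.

C1 sp2, C2 sp2, C3 sp3, C4 sp3, C5 sp3, C6 sp2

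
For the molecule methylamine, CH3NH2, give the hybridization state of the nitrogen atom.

Three σ bonds + one lone pair = steric number 4 → sp3.

sp^3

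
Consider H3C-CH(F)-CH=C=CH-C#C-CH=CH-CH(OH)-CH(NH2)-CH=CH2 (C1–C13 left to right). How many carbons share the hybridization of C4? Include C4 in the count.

C4 is sp (two π bonds).
C1: sp3
C2: sp3
C3: sp2
C4: sp ✓
C5: sp2
C6: sp ✓
C7: sp ✓
C8: sp2
C9: sp2
C10: sp3
C11: sp3
C12: sp2
C13: sp2
3 carbons are sp.

3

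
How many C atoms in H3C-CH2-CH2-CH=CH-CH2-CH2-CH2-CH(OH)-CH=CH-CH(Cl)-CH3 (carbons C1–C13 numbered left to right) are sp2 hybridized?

C1: sp3
C2: sp3
C3: sp3
C4: sp2 ✓
C5: sp2 ✓
C6: sp3
C7: sp3
C8: sp3
C9: sp3
C10: sp2 ✓
C11: sp2 ✓
C12: sp3
C13: sp3
C4, C5, C10, C11 → 4 sp2 carbons.

4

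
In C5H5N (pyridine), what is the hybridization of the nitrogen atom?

N has two σ bonds and one lone pair in the ring plane (steric number 3 → sp2); its p orbital contributes one electron to the aromatic π system via the C=N double bond.

sp²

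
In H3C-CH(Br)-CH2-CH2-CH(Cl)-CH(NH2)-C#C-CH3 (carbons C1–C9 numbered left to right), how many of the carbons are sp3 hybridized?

7

C1: sp3 ✓
C2: sp3 ✓
C3: sp3 ✓
C4: sp3 ✓
C5: sp3 ✓
C6: sp3 ✓
C7: sp
C8: sp
C9: sp3 ✓
C1, C2, C3, C4, C5, C6, C9 → 7 sp3 carbons.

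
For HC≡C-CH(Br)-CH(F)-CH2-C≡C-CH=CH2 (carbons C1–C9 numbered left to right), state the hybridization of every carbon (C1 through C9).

C1 has 2 σ bonds, plus two π bonds: steric number 2 → sp.
C2 has 2 σ bonds, plus two π bonds: steric number 2 → sp.
C3 has 4 σ bonds: steric number 4 → sp3.
C4 has 4 σ bonds: steric number 4 → sp3.
C5 — 4 σ bonds. Steric number 4, so sp3.
C6 (2 σ bonds, plus two π bonds) has steric number 2: sp.
C7 is sp: 2 σ bonds, plus two π bonds, 2 electron-density regions.
C8 carries 3 σ bonds, plus one π bond, giving a steric number of 3, so it is sp2.
C9 has 3 σ bonds, plus one π bond: steric number 3 → sp2.

C1 sp, C2 sp, C3 sp3, C4 sp3, C5 sp3, C6 sp, C7 sp, C8 sp2, C9 sp2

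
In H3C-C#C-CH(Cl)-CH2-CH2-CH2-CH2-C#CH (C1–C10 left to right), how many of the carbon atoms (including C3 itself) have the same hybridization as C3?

C3 is sp (two π bonds).
C1: sp3
C2: sp ✓
C3: sp ✓
C4: sp3
C5: sp3
C6: sp3
C7: sp3
C8: sp3
C9: sp ✓
C10: sp ✓
4 carbons are sp.

4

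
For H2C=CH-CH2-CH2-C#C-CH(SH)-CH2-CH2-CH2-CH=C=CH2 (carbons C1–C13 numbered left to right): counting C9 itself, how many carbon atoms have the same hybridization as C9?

6

C9 is sp3 (only σ bonds).
C1: sp2
C2: sp2
C3: sp3 ✓
C4: sp3 ✓
C5: sp
C6: sp
C7: sp3 ✓
C8: sp3 ✓
C9: sp3 ✓
C10: sp3 ✓
C11: sp2
C12: sp
C13: sp2
6 carbons are sp3.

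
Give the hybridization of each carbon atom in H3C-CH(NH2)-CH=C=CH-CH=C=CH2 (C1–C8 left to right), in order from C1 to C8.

C1 sp3, C2 sp3, C3 sp2, C4 sp, C5 sp2, C6 sp2, C7 sp, C8 sp2

C1 has 4 σ bonds: steric number 4 → sp3.
C2 carries 4 σ bonds, giving a steric number of 4, so it is sp3.
C3 has 3 σ bonds, plus one π bond: steric number 3 → sp2.
C4 — 2 σ bonds, plus two π bonds. Steric number 2, so sp.
C5 — 3 σ bonds, plus one π bond. Steric number 3, so sp2.
C6 (3 σ bonds, plus one π bond) has steric number 3: sp2.
C7 has 2 σ bonds, plus two π bonds: steric number 2 → sp.
C8 carries 3 σ bonds, plus one π bond, giving a steric number of 3, so it is sp2.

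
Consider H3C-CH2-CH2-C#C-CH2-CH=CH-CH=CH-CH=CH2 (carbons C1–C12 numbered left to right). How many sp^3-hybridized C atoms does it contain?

4

C1: sp3 ✓
C2: sp3 ✓
C3: sp3 ✓
C4: sp
C5: sp
C6: sp3 ✓
C7: sp2
C8: sp2
C9: sp2
C10: sp2
C11: sp2
C12: sp2
C1, C2, C3, C6 → 4 sp3 carbons.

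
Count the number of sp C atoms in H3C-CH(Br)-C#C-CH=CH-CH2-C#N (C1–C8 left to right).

3

C1: sp3
C2: sp3
C3: sp ✓
C4: sp ✓
C5: sp2
C6: sp2
C7: sp3
C8: sp ✓
C3, C4, C8 → 3 sp carbons.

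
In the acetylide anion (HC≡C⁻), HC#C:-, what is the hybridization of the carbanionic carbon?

One σ bond + one lone pair = steric number 2 → sp.

sp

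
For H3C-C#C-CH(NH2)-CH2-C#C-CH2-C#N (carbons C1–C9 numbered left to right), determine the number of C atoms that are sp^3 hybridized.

C1: sp3 ✓
C2: sp
C3: sp
C4: sp3 ✓
C5: sp3 ✓
C6: sp
C7: sp
C8: sp3 ✓
C9: sp
C1, C4, C5, C8 → 4 sp3 carbons.

4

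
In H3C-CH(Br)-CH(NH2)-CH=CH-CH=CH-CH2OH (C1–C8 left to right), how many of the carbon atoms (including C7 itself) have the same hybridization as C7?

4

C7 is sp2 (one π bond).
C1: sp3
C2: sp3
C3: sp3
C4: sp2 ✓
C5: sp2 ✓
C6: sp2 ✓
C7: sp2 ✓
C8: sp3
4 carbons are sp2.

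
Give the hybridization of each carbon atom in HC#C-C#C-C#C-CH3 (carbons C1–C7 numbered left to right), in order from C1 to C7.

C1 — 2 σ bonds, plus two π bonds. Steric number 2, so sp.
C2: 2 σ bonds, plus two π bonds; 2 regions of electron density → sp.
C3 is sp: 2 σ bonds, plus two π bonds, 2 electron-density regions.
C4 — 2 σ bonds, plus two π bonds. Steric number 2, so sp.
C5 is sp: 2 σ bonds, plus two π bonds, 2 electron-density regions.
C6 carries 2 σ bonds, plus two π bonds, giving a steric number of 2, so it is sp.
C7 (4 σ bonds) has steric number 4: sp3.

C1 sp, C2 sp, C3 sp, C4 sp, C5 sp, C6 sp, C7 sp3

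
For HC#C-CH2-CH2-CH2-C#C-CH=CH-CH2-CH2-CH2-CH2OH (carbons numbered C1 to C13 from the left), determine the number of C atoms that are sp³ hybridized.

C1: sp
C2: sp
C3: sp3 ✓
C4: sp3 ✓
C5: sp3 ✓
C6: sp
C7: sp
C8: sp2
C9: sp2
C10: sp3 ✓
C11: sp3 ✓
C12: sp3 ✓
C13: sp3 ✓
C3, C4, C5, C10, C11, C12, C13 → 7 sp3 carbons.

7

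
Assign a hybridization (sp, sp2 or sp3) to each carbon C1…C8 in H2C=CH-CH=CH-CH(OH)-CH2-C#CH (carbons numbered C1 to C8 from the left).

C1 — 3 σ bonds, plus one π bond. Steric number 3, so sp2.
C2 — 3 σ bonds, plus one π bond. Steric number 3, so sp2.
C3 has 3 σ bonds, plus one π bond: steric number 3 → sp2.
C4: 3 σ bonds, plus one π bond — 3 electron domains, sp2.
C5 is sp3: 4 σ bonds, 4 electron-density regions.
C6: 4 σ bonds — 4 electron domains, sp3.
C7 carries 2 σ bonds, plus two π bonds, giving a steric number of 2, so it is sp.
C8: 2 σ bonds, plus two π bonds; 2 regions of electron density → sp.

C1 sp2, C2 sp2, C3 sp2, C4 sp2, C5 sp3, C6 sp3, C7 sp, C8 sp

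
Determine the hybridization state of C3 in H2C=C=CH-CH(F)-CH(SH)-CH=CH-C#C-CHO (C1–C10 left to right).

C3 is sp2: 3 σ bonds, plus one π bond, 3 electron-density regions.

sp²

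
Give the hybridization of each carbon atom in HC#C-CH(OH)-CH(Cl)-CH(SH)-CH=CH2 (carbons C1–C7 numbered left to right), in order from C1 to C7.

C1 sp, C2 sp, C3 sp3, C4 sp3, C5 sp3, C6 sp2, C7 sp2

C1 has 2 σ bonds, plus two π bonds: steric number 2 → sp.
C2 carries 2 σ bonds, plus two π bonds, giving a steric number of 2, so it is sp.
C3: 4 σ bonds; 4 regions of electron density → sp3.
C4 is sp3: 4 σ bonds, 4 electron-density regions.
C5 carries 4 σ bonds, giving a steric number of 4, so it is sp3.
C6 is sp2: 3 σ bonds, plus one π bond, 3 electron-density regions.
C7 — 3 σ bonds, plus one π bond. Steric number 3, so sp2.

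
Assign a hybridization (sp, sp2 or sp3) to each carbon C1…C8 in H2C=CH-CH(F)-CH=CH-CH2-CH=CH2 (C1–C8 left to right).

C1 carries 3 σ bonds, plus one π bond, giving a steric number of 3, so it is sp2.
C2 — 3 σ bonds, plus one π bond. Steric number 3, so sp2.
C3 has 4 σ bonds: steric number 4 → sp3.
C4: 3 σ bonds, plus one π bond; 3 regions of electron density → sp2.
C5 is sp2: 3 σ bonds, plus one π bond, 3 electron-density regions.
C6: 4 σ bonds; 4 regions of electron density → sp3.
C7 has 3 σ bonds, plus one π bond: steric number 3 → sp2.
C8: 3 σ bonds, plus one π bond — 3 electron domains, sp2.

C1 sp2, C2 sp2, C3 sp3, C4 sp2, C5 sp2, C6 sp3, C7 sp2, C8 sp2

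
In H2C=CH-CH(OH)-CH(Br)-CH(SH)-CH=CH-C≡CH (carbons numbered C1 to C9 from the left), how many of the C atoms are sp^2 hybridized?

4

C1: sp2 ✓
C2: sp2 ✓
C3: sp3
C4: sp3
C5: sp3
C6: sp2 ✓
C7: sp2 ✓
C8: sp
C9: sp
C1, C2, C6, C7 → 4 sp2 carbons.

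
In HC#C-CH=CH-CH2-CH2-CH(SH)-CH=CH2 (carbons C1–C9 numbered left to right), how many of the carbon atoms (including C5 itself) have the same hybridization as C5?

C5 is sp3 (only σ bonds).
C1: sp
C2: sp
C3: sp2
C4: sp2
C5: sp3 ✓
C6: sp3 ✓
C7: sp3 ✓
C8: sp2
C9: sp2
3 carbons are sp3.

3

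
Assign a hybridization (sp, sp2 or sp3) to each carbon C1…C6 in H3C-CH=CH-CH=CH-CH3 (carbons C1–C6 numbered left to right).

C1 sp3, C2 sp2, C3 sp2, C4 sp2, C5 sp2, C6 sp3

C1 — 4 σ bonds. Steric number 4, so sp3.
C2 — 3 σ bonds, plus one π bond. Steric number 3, so sp2.
C3: 3 σ bonds, plus one π bond — 3 electron domains, sp2.
C4: 3 σ bonds, plus one π bond; 3 regions of electron density → sp2.
C5 is sp2: 3 σ bonds, plus one π bond, 3 electron-density regions.
C6 (4 σ bonds) has steric number 4: sp3.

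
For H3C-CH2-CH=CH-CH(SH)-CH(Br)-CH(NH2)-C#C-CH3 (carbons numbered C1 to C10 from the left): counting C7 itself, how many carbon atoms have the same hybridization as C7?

C7 is sp3 (only σ bonds).
C1: sp3 ✓
C2: sp3 ✓
C3: sp2
C4: sp2
C5: sp3 ✓
C6: sp3 ✓
C7: sp3 ✓
C8: sp
C9: sp
C10: sp3 ✓
6 carbons are sp3.

6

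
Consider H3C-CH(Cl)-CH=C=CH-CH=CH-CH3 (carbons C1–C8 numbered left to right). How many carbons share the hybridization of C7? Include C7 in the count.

4

C7 is sp2 (one π bond).
C1: sp3
C2: sp3
C3: sp2 ✓
C4: sp
C5: sp2 ✓
C6: sp2 ✓
C7: sp2 ✓
C8: sp3
4 carbons are sp2.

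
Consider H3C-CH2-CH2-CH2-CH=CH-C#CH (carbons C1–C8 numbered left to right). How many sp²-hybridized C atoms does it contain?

2

C1: sp3
C2: sp3
C3: sp3
C4: sp3
C5: sp2 ✓
C6: sp2 ✓
C7: sp
C8: sp
C5, C6 → 2 sp2 carbons.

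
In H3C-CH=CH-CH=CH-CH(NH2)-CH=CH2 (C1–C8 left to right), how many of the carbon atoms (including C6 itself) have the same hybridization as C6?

C6 is sp3 (only σ bonds).
C1: sp3 ✓
C2: sp2
C3: sp2
C4: sp2
C5: sp2
C6: sp3 ✓
C7: sp2
C8: sp2
2 carbons are sp3.

2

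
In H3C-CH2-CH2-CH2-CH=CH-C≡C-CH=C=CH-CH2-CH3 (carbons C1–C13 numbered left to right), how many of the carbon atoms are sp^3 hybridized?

C1: sp3 ✓
C2: sp3 ✓
C3: sp3 ✓
C4: sp3 ✓
C5: sp2
C6: sp2
C7: sp
C8: sp
C9: sp2
C10: sp
C11: sp2
C12: sp3 ✓
C13: sp3 ✓
C1, C2, C3, C4, C12, C13 → 6 sp3 carbons.

6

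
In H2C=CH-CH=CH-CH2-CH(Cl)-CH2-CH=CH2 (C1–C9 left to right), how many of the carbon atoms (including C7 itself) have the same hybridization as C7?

3

C7 is sp3 (only σ bonds).
C1: sp2
C2: sp2
C3: sp2
C4: sp2
C5: sp3 ✓
C6: sp3 ✓
C7: sp3 ✓
C8: sp2
C9: sp2
3 carbons are sp3.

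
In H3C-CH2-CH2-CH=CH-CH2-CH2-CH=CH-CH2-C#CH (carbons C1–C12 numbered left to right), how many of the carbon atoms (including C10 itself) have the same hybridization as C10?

C10 is sp3 (only σ bonds).
C1: sp3 ✓
C2: sp3 ✓
C3: sp3 ✓
C4: sp2
C5: sp2
C6: sp3 ✓
C7: sp3 ✓
C8: sp2
C9: sp2
C10: sp3 ✓
C11: sp
C12: sp
6 carbons are sp3.

6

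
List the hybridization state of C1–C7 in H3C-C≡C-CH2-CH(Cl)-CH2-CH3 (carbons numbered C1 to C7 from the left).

C1 sp3, C2 sp, C3 sp, C4 sp3, C5 sp3, C6 sp3, C7 sp3

C1 is sp3: 4 σ bonds, 4 electron-density regions.
C2 has 2 σ bonds, plus two π bonds: steric number 2 → sp.
C3: 2 σ bonds, plus two π bonds — 2 electron domains, sp.
C4 carries 4 σ bonds, giving a steric number of 4, so it is sp3.
C5: 4 σ bonds — 4 electron domains, sp3.
C6 (4 σ bonds) has steric number 4: sp3.
C7: 4 σ bonds — 4 electron domains, sp3.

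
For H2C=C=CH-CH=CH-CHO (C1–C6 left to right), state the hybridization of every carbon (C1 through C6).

C1 sp2, C2 sp, C3 sp2, C4 sp2, C5 sp2, C6 sp2

C1 has 3 σ bonds, plus one π bond: steric number 3 → sp2.
C2: 2 σ bonds, plus two π bonds — 2 electron domains, sp.
C3: 3 σ bonds, plus one π bond — 3 electron domains, sp2.
C4 has 3 σ bonds, plus one π bond: steric number 3 → sp2.
C5 (3 σ bonds, plus one π bond) has steric number 3: sp2.
C6 — 3 σ bonds, plus one π bond. Steric number 3, so sp2.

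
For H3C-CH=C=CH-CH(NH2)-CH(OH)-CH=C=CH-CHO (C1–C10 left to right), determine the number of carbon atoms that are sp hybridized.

2

C1: sp3
C2: sp2
C3: sp ✓
C4: sp2
C5: sp3
C6: sp3
C7: sp2
C8: sp ✓
C9: sp2
C10: sp2
C3, C8 → 2 sp carbons.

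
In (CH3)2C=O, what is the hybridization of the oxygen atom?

One σ bond + two lone pairs = steric number 3 → sp2.

sp²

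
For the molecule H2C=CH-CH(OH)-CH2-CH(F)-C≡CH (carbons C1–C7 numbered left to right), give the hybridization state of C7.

C7 (2 σ bonds, plus two π bonds) has steric number 2: sp.

sp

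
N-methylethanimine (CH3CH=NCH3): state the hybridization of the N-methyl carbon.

sp³

The N-methyl carbon: 4 σ bonds; 4 regions of electron density → sp3.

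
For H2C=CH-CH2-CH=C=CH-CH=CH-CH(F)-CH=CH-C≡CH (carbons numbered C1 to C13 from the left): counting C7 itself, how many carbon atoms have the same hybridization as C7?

8

C7 is sp2 (one π bond).
C1: sp2 ✓
C2: sp2 ✓
C3: sp3
C4: sp2 ✓
C5: sp
C6: sp2 ✓
C7: sp2 ✓
C8: sp2 ✓
C9: sp3
C10: sp2 ✓
C11: sp2 ✓
C12: sp
C13: sp
8 carbons are sp2.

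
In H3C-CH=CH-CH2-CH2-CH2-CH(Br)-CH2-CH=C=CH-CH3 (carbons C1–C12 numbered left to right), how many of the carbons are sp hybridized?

C1: sp3
C2: sp2
C3: sp2
C4: sp3
C5: sp3
C6: sp3
C7: sp3
C8: sp3
C9: sp2
C10: sp ✓
C11: sp2
C12: sp3
C10 → 1 sp carbon.

1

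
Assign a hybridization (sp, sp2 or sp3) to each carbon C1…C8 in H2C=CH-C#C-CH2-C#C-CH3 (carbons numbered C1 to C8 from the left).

C1: 3 σ bonds, plus one π bond — 3 electron domains, sp2.
C2 has 3 σ bonds, plus one π bond: steric number 3 → sp2.
C3 carries 2 σ bonds, plus two π bonds, giving a steric number of 2, so it is sp.
C4 is sp: 2 σ bonds, plus two π bonds, 2 electron-density regions.
C5 — 4 σ bonds. Steric number 4, so sp3.
C6 carries 2 σ bonds, plus two π bonds, giving a steric number of 2, so it is sp.
C7 — 2 σ bonds, plus two π bonds. Steric number 2, so sp.
C8: 4 σ bonds — 4 electron domains, sp3.

C1 sp2, C2 sp2, C3 sp, C4 sp, C5 sp3, C6 sp, C7 sp, C8 sp3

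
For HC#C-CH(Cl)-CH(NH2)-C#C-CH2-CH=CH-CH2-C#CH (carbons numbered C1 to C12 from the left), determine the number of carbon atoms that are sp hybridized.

C1: sp ✓
C2: sp ✓
C3: sp3
C4: sp3
C5: sp ✓
C6: sp ✓
C7: sp3
C8: sp2
C9: sp2
C10: sp3
C11: sp ✓
C12: sp ✓
C1, C2, C5, C6, C11, C12 → 6 sp carbons.

6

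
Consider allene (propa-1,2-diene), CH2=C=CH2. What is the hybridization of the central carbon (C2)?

Two σ bonds and two π bonds (one to each neighbour) → sp.

sp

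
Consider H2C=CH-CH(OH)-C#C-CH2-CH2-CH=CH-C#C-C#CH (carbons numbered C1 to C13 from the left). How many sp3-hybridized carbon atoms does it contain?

3

C1: sp2
C2: sp2
C3: sp3 ✓
C4: sp
C5: sp
C6: sp3 ✓
C7: sp3 ✓
C8: sp2
C9: sp2
C10: sp
C11: sp
C12: sp
C13: sp
C3, C6, C7 → 3 sp3 carbons.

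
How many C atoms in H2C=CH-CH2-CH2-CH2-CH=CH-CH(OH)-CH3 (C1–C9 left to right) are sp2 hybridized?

C1: sp2 ✓
C2: sp2 ✓
C3: sp3
C4: sp3
C5: sp3
C6: sp2 ✓
C7: sp2 ✓
C8: sp3
C9: sp3
C1, C2, C6, C7 → 4 sp2 carbons.

4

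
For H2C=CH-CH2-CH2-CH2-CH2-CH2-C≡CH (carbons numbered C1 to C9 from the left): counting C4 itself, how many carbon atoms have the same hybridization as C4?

5

C4 is sp3 (only σ bonds).
C1: sp2
C2: sp2
C3: sp3 ✓
C4: sp3 ✓
C5: sp3 ✓
C6: sp3 ✓
C7: sp3 ✓
C8: sp
C9: sp
5 carbons are sp3.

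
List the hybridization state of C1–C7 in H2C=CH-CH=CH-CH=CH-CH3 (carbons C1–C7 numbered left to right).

C1 is sp2: 3 σ bonds, plus one π bond, 3 electron-density regions.
C2 — 3 σ bonds, plus one π bond. Steric number 3, so sp2.
C3: 3 σ bonds, plus one π bond — 3 electron domains, sp2.
C4 carries 3 σ bonds, plus one π bond, giving a steric number of 3, so it is sp2.
C5 — 3 σ bonds, plus one π bond. Steric number 3, so sp2.
C6 carries 3 σ bonds, plus one π bond, giving a steric number of 3, so it is sp2.
C7 — 4 σ bonds. Steric number 4, so sp3.

C1 sp2, C2 sp2, C3 sp2, C4 sp2, C5 sp2, C6 sp2, C7 sp3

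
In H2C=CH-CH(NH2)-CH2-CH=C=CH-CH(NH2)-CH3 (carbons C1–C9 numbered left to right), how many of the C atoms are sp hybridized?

1

C1: sp2
C2: sp2
C3: sp3
C4: sp3
C5: sp2
C6: sp ✓
C7: sp2
C8: sp3
C9: sp3
C6 → 1 sp carbon.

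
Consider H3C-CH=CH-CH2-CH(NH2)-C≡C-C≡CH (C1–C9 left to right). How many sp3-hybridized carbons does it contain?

C1: sp3 ✓
C2: sp2
C3: sp2
C4: sp3 ✓
C5: sp3 ✓
C6: sp
C7: sp
C8: sp
C9: sp
C1, C4, C5 → 3 sp3 carbons.

3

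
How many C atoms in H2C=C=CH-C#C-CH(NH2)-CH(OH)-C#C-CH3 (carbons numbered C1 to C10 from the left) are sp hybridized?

C1: sp2
C2: sp ✓
C3: sp2
C4: sp ✓
C5: sp ✓
C6: sp3
C7: sp3
C8: sp ✓
C9: sp ✓
C10: sp3
C2, C4, C5, C8, C9 → 5 sp carbons.

5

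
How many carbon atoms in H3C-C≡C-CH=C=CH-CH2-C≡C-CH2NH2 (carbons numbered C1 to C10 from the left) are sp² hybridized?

2

C1: sp3
C2: sp
C3: sp
C4: sp2 ✓
C5: sp
C6: sp2 ✓
C7: sp3
C8: sp
C9: sp
C10: sp3
C4, C6 → 2 sp2 carbons.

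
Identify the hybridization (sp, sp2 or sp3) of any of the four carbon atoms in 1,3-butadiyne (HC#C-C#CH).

sp

Every carbon is part of a C≡C triple bond: two σ regions → sp.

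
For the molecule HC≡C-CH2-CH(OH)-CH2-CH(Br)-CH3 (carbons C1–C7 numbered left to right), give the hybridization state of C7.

C7 is sp3: 4 σ bonds, 4 electron-density regions.

sp3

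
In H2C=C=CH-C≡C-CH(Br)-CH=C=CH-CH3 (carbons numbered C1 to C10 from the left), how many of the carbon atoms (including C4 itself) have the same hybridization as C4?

C4 is sp (two π bonds).
C1: sp2
C2: sp ✓
C3: sp2
C4: sp ✓
C5: sp ✓
C6: sp3
C7: sp2
C8: sp ✓
C9: sp2
C10: sp3
4 carbons are sp.

4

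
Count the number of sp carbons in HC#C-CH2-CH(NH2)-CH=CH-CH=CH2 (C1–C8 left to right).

2

C1: sp ✓
C2: sp ✓
C3: sp3
C4: sp3
C5: sp2
C6: sp2
C7: sp2
C8: sp2
C1, C2 → 2 sp carbons.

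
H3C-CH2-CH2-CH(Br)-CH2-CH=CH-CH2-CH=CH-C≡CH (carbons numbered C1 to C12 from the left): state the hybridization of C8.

C8: 4 σ bonds — 4 electron domains, sp3.

sp^3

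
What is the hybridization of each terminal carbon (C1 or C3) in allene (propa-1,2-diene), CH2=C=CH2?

sp²

Each terminal carbon (C1 or C3): 3 σ bonds, plus one π bond — 3 electron domains, sp2.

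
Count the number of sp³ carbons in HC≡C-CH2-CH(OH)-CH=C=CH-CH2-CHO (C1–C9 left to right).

C1: sp
C2: sp
C3: sp3 ✓
C4: sp3 ✓
C5: sp2
C6: sp
C7: sp2
C8: sp3 ✓
C9: sp2
C3, C4, C8 → 3 sp3 carbons.

3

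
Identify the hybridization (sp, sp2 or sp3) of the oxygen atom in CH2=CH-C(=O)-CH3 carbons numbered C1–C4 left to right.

The oxygen atom — 1 σ bond and 2 lone pairs, plus one π bond. Steric number 3, so sp2.

sp2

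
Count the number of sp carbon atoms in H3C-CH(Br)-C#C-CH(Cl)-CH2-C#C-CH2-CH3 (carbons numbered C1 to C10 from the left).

4

C1: sp3
C2: sp3
C3: sp ✓
C4: sp ✓
C5: sp3
C6: sp3
C7: sp ✓
C8: sp ✓
C9: sp3
C10: sp3
C3, C4, C7, C8 → 4 sp carbons.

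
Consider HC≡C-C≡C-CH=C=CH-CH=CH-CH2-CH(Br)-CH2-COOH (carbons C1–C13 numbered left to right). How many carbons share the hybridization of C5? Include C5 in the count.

5

C5 is sp2 (one π bond).
C1: sp
C2: sp
C3: sp
C4: sp
C5: sp2 ✓
C6: sp
C7: sp2 ✓
C8: sp2 ✓
C9: sp2 ✓
C10: sp3
C11: sp3
C12: sp3
C13: sp2 ✓
5 carbons are sp2.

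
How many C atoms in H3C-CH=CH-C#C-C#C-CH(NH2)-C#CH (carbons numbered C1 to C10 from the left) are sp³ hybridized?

2

C1: sp3 ✓
C2: sp2
C3: sp2
C4: sp
C5: sp
C6: sp
C7: sp
C8: sp3 ✓
C9: sp
C10: sp
C1, C8 → 2 sp3 carbons.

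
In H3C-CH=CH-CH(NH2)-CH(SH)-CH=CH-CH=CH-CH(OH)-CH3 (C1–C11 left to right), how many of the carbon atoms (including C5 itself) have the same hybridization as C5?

C5 is sp3 (only σ bonds).
C1: sp3 ✓
C2: sp2
C3: sp2
C4: sp3 ✓
C5: sp3 ✓
C6: sp2
C7: sp2
C8: sp2
C9: sp2
C10: sp3 ✓
C11: sp3 ✓
5 carbons are sp3.

5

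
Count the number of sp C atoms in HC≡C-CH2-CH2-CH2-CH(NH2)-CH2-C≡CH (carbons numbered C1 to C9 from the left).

4

C1: sp ✓
C2: sp ✓
C3: sp3
C4: sp3
C5: sp3
C6: sp3
C7: sp3
C8: sp ✓
C9: sp ✓
C1, C2, C8, C9 → 4 sp carbons.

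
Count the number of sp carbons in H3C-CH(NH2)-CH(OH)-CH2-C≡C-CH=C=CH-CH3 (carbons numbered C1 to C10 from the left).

C1: sp3
C2: sp3
C3: sp3
C4: sp3
C5: sp ✓
C6: sp ✓
C7: sp2
C8: sp ✓
C9: sp2
C10: sp3
C5, C6, C8 → 3 sp carbons.

3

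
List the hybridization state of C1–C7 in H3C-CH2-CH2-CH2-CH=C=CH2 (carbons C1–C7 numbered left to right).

C1 sp3, C2 sp3, C3 sp3, C4 sp3, C5 sp2, C6 sp, C7 sp2

C1 — 4 σ bonds. Steric number 4, so sp3.
C2 carries 4 σ bonds, giving a steric number of 4, so it is sp3.
C3: 4 σ bonds; 4 regions of electron density → sp3.
C4: 4 σ bonds; 4 regions of electron density → sp3.
C5 is sp2: 3 σ bonds, plus one π bond, 3 electron-density regions.
C6: 2 σ bonds, plus two π bonds — 2 electron domains, sp.
C7 — 3 σ bonds, plus one π bond. Steric number 3, so sp2.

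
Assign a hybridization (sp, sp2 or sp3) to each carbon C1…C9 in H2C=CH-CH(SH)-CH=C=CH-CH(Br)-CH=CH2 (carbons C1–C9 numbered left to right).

C1 sp2, C2 sp2, C3 sp3, C4 sp2, C5 sp, C6 sp2, C7 sp3, C8 sp2, C9 sp2

C1: 3 σ bonds, plus one π bond; 3 regions of electron density → sp2.
C2 carries 3 σ bonds, plus one π bond, giving a steric number of 3, so it is sp2.
C3: 4 σ bonds; 4 regions of electron density → sp3.
C4: 3 σ bonds, plus one π bond — 3 electron domains, sp2.
C5 is sp: 2 σ bonds, plus two π bonds, 2 electron-density regions.
C6 — 3 σ bonds, plus one π bond. Steric number 3, so sp2.
C7 (4 σ bonds) has steric number 4: sp3.
C8 carries 3 σ bonds, plus one π bond, giving a steric number of 3, so it is sp2.
C9 has 3 σ bonds, plus one π bond: steric number 3 → sp2.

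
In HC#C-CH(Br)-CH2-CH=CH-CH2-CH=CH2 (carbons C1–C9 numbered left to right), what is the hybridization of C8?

sp2

C8: 3 σ bonds, plus one π bond — 3 electron domains, sp2.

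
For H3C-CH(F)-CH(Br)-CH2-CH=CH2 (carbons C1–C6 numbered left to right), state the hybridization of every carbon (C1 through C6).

C1 has 4 σ bonds: steric number 4 → sp3.
C2 (4 σ bonds) has steric number 4: sp3.
C3 has 4 σ bonds: steric number 4 → sp3.
C4 carries 4 σ bonds, giving a steric number of 4, so it is sp3.
C5 — 3 σ bonds, plus one π bond. Steric number 3, so sp2.
C6 is sp2: 3 σ bonds, plus one π bond, 3 electron-density regions.

C1 sp3, C2 sp3, C3 sp3, C4 sp3, C5 sp2, C6 sp2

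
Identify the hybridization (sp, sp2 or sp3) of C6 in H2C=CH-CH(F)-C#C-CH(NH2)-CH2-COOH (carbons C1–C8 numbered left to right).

sp³

C6: 4 σ bonds — 4 electron domains, sp3.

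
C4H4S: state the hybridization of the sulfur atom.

Analogous to furan: one S lone pair in the aromatic π system, S is sp2.

sp^2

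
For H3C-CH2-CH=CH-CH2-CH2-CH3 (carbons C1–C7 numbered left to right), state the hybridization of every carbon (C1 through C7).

C1 sp3, C2 sp3, C3 sp2, C4 sp2, C5 sp3, C6 sp3, C7 sp3

C1: 4 σ bonds — 4 electron domains, sp3.
C2 carries 4 σ bonds, giving a steric number of 4, so it is sp3.
C3: 3 σ bonds, plus one π bond — 3 electron domains, sp2.
C4 (3 σ bonds, plus one π bond) has steric number 3: sp2.
C5: 4 σ bonds — 4 electron domains, sp3.
C6 is sp3: 4 σ bonds, 4 electron-density regions.
C7 — 4 σ bonds. Steric number 4, so sp3.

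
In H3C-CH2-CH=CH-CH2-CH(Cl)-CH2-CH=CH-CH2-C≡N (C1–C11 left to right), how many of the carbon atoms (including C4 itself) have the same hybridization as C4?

C4 is sp2 (one π bond).
C1: sp3
C2: sp3
C3: sp2 ✓
C4: sp2 ✓
C5: sp3
C6: sp3
C7: sp3
C8: sp2 ✓
C9: sp2 ✓
C10: sp3
C11: sp
4 carbons are sp2.

4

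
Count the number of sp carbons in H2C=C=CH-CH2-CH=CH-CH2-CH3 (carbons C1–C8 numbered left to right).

1

C1: sp2
C2: sp ✓
C3: sp2
C4: sp3
C5: sp2
C6: sp2
C7: sp3
C8: sp3
C2 → 1 sp carbon.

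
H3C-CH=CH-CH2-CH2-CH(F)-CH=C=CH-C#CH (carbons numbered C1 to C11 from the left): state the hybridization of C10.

sp

C10 has 2 σ bonds, plus two π bonds: steric number 2 → sp.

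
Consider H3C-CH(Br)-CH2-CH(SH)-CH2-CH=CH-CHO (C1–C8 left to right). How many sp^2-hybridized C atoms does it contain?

3

C1: sp3
C2: sp3
C3: sp3
C4: sp3
C5: sp3
C6: sp2 ✓
C7: sp2 ✓
C8: sp2 ✓
C6, C7, C8 → 3 sp2 carbons.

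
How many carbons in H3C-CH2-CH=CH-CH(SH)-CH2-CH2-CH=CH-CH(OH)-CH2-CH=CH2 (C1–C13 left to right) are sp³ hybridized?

7

C1: sp3 ✓
C2: sp3 ✓
C3: sp2
C4: sp2
C5: sp3 ✓
C6: sp3 ✓
C7: sp3 ✓
C8: sp2
C9: sp2
C10: sp3 ✓
C11: sp3 ✓
C12: sp2
C13: sp2
C1, C2, C5, C6, C7, C10, C11 → 7 sp3 carbons.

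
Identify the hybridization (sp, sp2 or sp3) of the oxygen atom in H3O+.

Three σ bonds + one lone pair = steric number 4 → sp3.

sp^3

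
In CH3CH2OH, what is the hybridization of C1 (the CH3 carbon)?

sp3

C1 (the CH3 carbon): 4 σ bonds; 4 regions of electron density → sp3.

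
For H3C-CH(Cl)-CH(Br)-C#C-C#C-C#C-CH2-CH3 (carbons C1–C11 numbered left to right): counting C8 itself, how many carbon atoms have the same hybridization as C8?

C8 is sp (two π bonds).
C1: sp3
C2: sp3
C3: sp3
C4: sp ✓
C5: sp ✓
C6: sp ✓
C7: sp ✓
C8: sp ✓
C9: sp ✓
C10: sp3
C11: sp3
6 carbons are sp.

6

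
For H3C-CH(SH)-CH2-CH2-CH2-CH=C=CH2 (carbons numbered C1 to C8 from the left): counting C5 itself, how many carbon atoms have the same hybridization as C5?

5

C5 is sp3 (only σ bonds).
C1: sp3 ✓
C2: sp3 ✓
C3: sp3 ✓
C4: sp3 ✓
C5: sp3 ✓
C6: sp2
C7: sp
C8: sp2
5 carbons are sp3.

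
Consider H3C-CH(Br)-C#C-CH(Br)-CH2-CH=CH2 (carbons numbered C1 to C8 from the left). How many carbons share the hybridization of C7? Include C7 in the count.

2

C7 is sp2 (one π bond).
C1: sp3
C2: sp3
C3: sp
C4: sp
C5: sp3
C6: sp3
C7: sp2 ✓
C8: sp2 ✓
2 carbons are sp2.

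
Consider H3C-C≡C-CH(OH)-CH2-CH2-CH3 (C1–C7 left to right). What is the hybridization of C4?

C4 carries 4 σ bonds, giving a steric number of 4, so it is sp3.

sp3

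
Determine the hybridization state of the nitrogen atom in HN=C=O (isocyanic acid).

sp²

The nitrogen atom: 2 σ bonds and 1 lone pair, plus one π bond; 3 regions of electron density → sp2.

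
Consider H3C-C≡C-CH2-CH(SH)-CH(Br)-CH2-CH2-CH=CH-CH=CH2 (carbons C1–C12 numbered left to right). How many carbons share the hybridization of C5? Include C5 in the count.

6

C5 is sp3 (only σ bonds).
C1: sp3 ✓
C2: sp
C3: sp
C4: sp3 ✓
C5: sp3 ✓
C6: sp3 ✓
C7: sp3 ✓
C8: sp3 ✓
C9: sp2
C10: sp2
C11: sp2
C12: sp2
6 carbons are sp3.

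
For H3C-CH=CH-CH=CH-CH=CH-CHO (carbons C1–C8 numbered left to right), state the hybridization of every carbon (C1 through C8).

C1 carries 4 σ bonds, giving a steric number of 4, so it is sp3.
C2 (3 σ bonds, plus one π bond) has steric number 3: sp2.
C3 (3 σ bonds, plus one π bond) has steric number 3: sp2.
C4 is sp2: 3 σ bonds, plus one π bond, 3 electron-density regions.
C5 is sp2: 3 σ bonds, plus one π bond, 3 electron-density regions.
C6 has 3 σ bonds, plus one π bond: steric number 3 → sp2.
C7 — 3 σ bonds, plus one π bond. Steric number 3, so sp2.
C8 carries 3 σ bonds, plus one π bond, giving a steric number of 3, so it is sp2.

C1 sp3, C2 sp2, C3 sp2, C4 sp2, C5 sp2, C6 sp2, C7 sp2, C8 sp2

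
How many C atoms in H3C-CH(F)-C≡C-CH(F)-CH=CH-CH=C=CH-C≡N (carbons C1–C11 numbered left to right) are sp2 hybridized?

C1: sp3
C2: sp3
C3: sp
C4: sp
C5: sp3
C6: sp2 ✓
C7: sp2 ✓
C8: sp2 ✓
C9: sp
C10: sp2 ✓
C11: sp
C6, C7, C8, C10 → 4 sp2 carbons.

4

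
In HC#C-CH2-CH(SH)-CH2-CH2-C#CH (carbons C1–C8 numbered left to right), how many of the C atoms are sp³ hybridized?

4

C1: sp
C2: sp
C3: sp3 ✓
C4: sp3 ✓
C5: sp3 ✓
C6: sp3 ✓
C7: sp
C8: sp
C3, C4, C5, C6 → 4 sp3 carbons.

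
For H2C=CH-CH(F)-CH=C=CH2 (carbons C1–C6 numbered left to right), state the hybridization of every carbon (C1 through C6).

C1 (3 σ bonds, plus one π bond) has steric number 3: sp2.
C2: 3 σ bonds, plus one π bond — 3 electron domains, sp2.
C3 is sp3: 4 σ bonds, 4 electron-density regions.
C4 carries 3 σ bonds, plus one π bond, giving a steric number of 3, so it is sp2.
C5 — 2 σ bonds, plus two π bonds. Steric number 2, so sp.
C6 is sp2: 3 σ bonds, plus one π bond, 3 electron-density regions.

C1 sp2, C2 sp2, C3 sp3, C4 sp2, C5 sp, C6 sp2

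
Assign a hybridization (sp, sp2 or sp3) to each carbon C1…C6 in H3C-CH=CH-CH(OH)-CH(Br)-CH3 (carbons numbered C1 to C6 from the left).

C1 sp3, C2 sp2, C3 sp2, C4 sp3, C5 sp3, C6 sp3

C1 has 4 σ bonds: steric number 4 → sp3.
C2 (3 σ bonds, plus one π bond) has steric number 3: sp2.
C3: 3 σ bonds, plus one π bond; 3 regions of electron density → sp2.
C4 has 4 σ bonds: steric number 4 → sp3.
C5: 4 σ bonds; 4 regions of electron density → sp3.
C6 has 4 σ bonds: steric number 4 → sp3.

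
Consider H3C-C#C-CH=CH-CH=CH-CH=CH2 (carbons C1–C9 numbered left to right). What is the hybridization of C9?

C9 is sp2: 3 σ bonds, plus one π bond, 3 electron-density regions.

sp^2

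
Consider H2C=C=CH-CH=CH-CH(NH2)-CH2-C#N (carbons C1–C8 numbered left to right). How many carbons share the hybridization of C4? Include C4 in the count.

C4 is sp2 (one π bond).
C1: sp2 ✓
C2: sp
C3: sp2 ✓
C4: sp2 ✓
C5: sp2 ✓
C6: sp3
C7: sp3
C8: sp
4 carbons are sp2.

4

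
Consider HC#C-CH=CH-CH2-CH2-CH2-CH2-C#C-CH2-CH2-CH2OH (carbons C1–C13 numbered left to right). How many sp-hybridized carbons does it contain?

C1: sp ✓
C2: sp ✓
C3: sp2
C4: sp2
C5: sp3
C6: sp3
C7: sp3
C8: sp3
C9: sp ✓
C10: sp ✓
C11: sp3
C12: sp3
C13: sp3
C1, C2, C9, C10 → 4 sp carbons.

4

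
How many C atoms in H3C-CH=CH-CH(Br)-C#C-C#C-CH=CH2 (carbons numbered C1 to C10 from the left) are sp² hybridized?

4

C1: sp3
C2: sp2 ✓
C3: sp2 ✓
C4: sp3
C5: sp
C6: sp
C7: sp
C8: sp
C9: sp2 ✓
C10: sp2 ✓
C2, C3, C9, C10 → 4 sp2 carbons.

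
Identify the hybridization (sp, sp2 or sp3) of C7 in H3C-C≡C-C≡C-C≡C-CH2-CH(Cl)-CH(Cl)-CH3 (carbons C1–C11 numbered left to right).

sp

C7 is sp: 2 σ bonds, plus two π bonds, 2 electron-density regions.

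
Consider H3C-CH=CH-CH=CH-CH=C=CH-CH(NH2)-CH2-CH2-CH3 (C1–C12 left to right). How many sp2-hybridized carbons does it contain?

6

C1: sp3
C2: sp2 ✓
C3: sp2 ✓
C4: sp2 ✓
C5: sp2 ✓
C6: sp2 ✓
C7: sp
C8: sp2 ✓
C9: sp3
C10: sp3
C11: sp3
C12: sp3
C2, C3, C4, C5, C6, C8 → 6 sp2 carbons.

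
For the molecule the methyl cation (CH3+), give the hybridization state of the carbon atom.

Three σ bonds to H, empty p orbital → sp2, trigonal planar.

sp^2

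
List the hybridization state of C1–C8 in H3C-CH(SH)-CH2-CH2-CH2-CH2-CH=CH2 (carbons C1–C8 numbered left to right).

C1 sp3, C2 sp3, C3 sp3, C4 sp3, C5 sp3, C6 sp3, C7 sp2, C8 sp2

C1 (4 σ bonds) has steric number 4: sp3.
C2 has 4 σ bonds: steric number 4 → sp3.
C3 is sp3: 4 σ bonds, 4 electron-density regions.
C4: 4 σ bonds — 4 electron domains, sp3.
C5 carries 4 σ bonds, giving a steric number of 4, so it is sp3.
C6 has 4 σ bonds: steric number 4 → sp3.
C7 is sp2: 3 σ bonds, plus one π bond, 3 electron-density regions.
C8: 3 σ bonds, plus one π bond — 3 electron domains, sp2.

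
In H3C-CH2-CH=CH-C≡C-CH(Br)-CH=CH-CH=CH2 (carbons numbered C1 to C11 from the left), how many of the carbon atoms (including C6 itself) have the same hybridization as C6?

2

C6 is sp (two π bonds).
C1: sp3
C2: sp3
C3: sp2
C4: sp2
C5: sp ✓
C6: sp ✓
C7: sp3
C8: sp2
C9: sp2
C10: sp2
C11: sp2
2 carbons are sp.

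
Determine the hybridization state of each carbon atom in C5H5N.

Each carbon atom: 3 σ bonds, plus one π bond — 3 electron domains, sp2.

sp²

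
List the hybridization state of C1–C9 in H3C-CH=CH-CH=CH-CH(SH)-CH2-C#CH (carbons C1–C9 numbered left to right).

C1: 4 σ bonds — 4 electron domains, sp3.
C2 has 3 σ bonds, plus one π bond: steric number 3 → sp2.
C3: 3 σ bonds, plus one π bond; 3 regions of electron density → sp2.
C4 (3 σ bonds, plus one π bond) has steric number 3: sp2.
C5 carries 3 σ bonds, plus one π bond, giving a steric number of 3, so it is sp2.
C6 has 4 σ bonds: steric number 4 → sp3.
C7 is sp3: 4 σ bonds, 4 electron-density regions.
C8 carries 2 σ bonds, plus two π bonds, giving a steric number of 2, so it is sp.
C9 has 2 σ bonds, plus two π bonds: steric number 2 → sp.

C1 sp3, C2 sp2, C3 sp2, C4 sp2, C5 sp2, C6 sp3, C7 sp3, C8 sp, C9 sp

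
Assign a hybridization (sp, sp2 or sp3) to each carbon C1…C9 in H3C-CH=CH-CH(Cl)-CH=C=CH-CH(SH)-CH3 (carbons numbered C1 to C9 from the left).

C1 (4 σ bonds) has steric number 4: sp3.
C2 is sp2: 3 σ bonds, plus one π bond, 3 electron-density regions.
C3 carries 3 σ bonds, plus one π bond, giving a steric number of 3, so it is sp2.
C4 has 4 σ bonds: steric number 4 → sp3.
C5: 3 σ bonds, plus one π bond — 3 electron domains, sp2.
C6: 2 σ bonds, plus two π bonds; 2 regions of electron density → sp.
C7 — 3 σ bonds, plus one π bond. Steric number 3, so sp2.
C8 is sp3: 4 σ bonds, 4 electron-density regions.
C9 is sp3: 4 σ bonds, 4 electron-density regions.

C1 sp3, C2 sp2, C3 sp2, C4 sp3, C5 sp2, C6 sp, C7 sp2, C8 sp3, C9 sp3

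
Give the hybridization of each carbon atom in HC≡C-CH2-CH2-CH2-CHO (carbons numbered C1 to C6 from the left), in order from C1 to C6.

C1 sp, C2 sp, C3 sp3, C4 sp3, C5 sp3, C6 sp2

C1 — 2 σ bonds, plus two π bonds. Steric number 2, so sp.
C2 (2 σ bonds, plus two π bonds) has steric number 2: sp.
C3 — 4 σ bonds. Steric number 4, so sp3.
C4 has 4 σ bonds: steric number 4 → sp3.
C5 is sp3: 4 σ bonds, 4 electron-density regions.
C6 (3 σ bonds, plus one π bond) has steric number 3: sp2.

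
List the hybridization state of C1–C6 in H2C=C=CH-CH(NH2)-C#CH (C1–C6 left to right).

C1 sp2, C2 sp, C3 sp2, C4 sp3, C5 sp, C6 sp

C1 (3 σ bonds, plus one π bond) has steric number 3: sp2.
C2 carries 2 σ bonds, plus two π bonds, giving a steric number of 2, so it is sp.
C3 (3 σ bonds, plus one π bond) has steric number 3: sp2.
C4: 4 σ bonds; 4 regions of electron density → sp3.
C5 has 2 σ bonds, plus two π bonds: steric number 2 → sp.
C6 — 2 σ bonds, plus two π bonds. Steric number 2, so sp.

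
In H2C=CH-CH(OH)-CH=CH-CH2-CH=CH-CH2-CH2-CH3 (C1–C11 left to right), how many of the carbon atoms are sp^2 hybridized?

6

C1: sp2 ✓
C2: sp2 ✓
C3: sp3
C4: sp2 ✓
C5: sp2 ✓
C6: sp3
C7: sp2 ✓
C8: sp2 ✓
C9: sp3
C10: sp3
C11: sp3
C1, C2, C4, C5, C7, C8 → 6 sp2 carbons.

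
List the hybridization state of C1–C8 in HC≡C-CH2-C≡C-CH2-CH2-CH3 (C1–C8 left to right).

C1 has 2 σ bonds, plus two π bonds: steric number 2 → sp.
C2: 2 σ bonds, plus two π bonds; 2 regions of electron density → sp.
C3 has 4 σ bonds: steric number 4 → sp3.
C4 — 2 σ bonds, plus two π bonds. Steric number 2, so sp.
C5 (2 σ bonds, plus two π bonds) has steric number 2: sp.
C6: 4 σ bonds; 4 regions of electron density → sp3.
C7 is sp3: 4 σ bonds, 4 electron-density regions.
C8: 4 σ bonds — 4 electron domains, sp3.

C1 sp, C2 sp, C3 sp3, C4 sp, C5 sp, C6 sp3, C7 sp3, C8 sp3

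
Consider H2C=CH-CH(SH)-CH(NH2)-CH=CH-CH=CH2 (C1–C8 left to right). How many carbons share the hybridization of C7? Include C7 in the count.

C7 is sp2 (one π bond).
C1: sp2 ✓
C2: sp2 ✓
C3: sp3
C4: sp3
C5: sp2 ✓
C6: sp2 ✓
C7: sp2 ✓
C8: sp2 ✓
6 carbons are sp2.

6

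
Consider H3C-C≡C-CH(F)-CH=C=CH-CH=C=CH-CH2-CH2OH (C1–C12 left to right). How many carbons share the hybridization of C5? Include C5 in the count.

4

C5 is sp2 (one π bond).
C1: sp3
C2: sp
C3: sp
C4: sp3
C5: sp2 ✓
C6: sp
C7: sp2 ✓
C8: sp2 ✓
C9: sp
C10: sp2 ✓
C11: sp3
C12: sp3
4 carbons are sp2.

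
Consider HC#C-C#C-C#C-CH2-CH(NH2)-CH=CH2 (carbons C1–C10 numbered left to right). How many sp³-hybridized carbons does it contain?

2

C1: sp
C2: sp
C3: sp
C4: sp
C5: sp
C6: sp
C7: sp3 ✓
C8: sp3 ✓
C9: sp2
C10: sp2
C7, C8 → 2 sp3 carbons.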